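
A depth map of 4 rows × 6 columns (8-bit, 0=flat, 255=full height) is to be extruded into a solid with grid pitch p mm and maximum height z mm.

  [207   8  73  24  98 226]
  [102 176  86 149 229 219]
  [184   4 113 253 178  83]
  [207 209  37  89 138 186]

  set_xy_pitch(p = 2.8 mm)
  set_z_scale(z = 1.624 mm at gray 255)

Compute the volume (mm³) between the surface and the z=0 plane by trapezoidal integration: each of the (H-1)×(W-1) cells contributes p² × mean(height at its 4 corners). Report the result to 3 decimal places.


101.183

height_mm = gray/255 × 1.624; cell vol = 2.8² × mean(4 corners)
unit = 2.8² × 1.624 / (4×255) = 0.0124825 mm³ per gray-sum
row 0: Σ corner-gray over 5 cells = 2440  → 30.4573
row 1: Σ corner-gray over 5 cells = 2964  → 36.9982
row 2: Σ corner-gray over 5 cells = 2702  → 33.7277
Σ rows: total corner-gray = 8106  → 101.1832 mm³


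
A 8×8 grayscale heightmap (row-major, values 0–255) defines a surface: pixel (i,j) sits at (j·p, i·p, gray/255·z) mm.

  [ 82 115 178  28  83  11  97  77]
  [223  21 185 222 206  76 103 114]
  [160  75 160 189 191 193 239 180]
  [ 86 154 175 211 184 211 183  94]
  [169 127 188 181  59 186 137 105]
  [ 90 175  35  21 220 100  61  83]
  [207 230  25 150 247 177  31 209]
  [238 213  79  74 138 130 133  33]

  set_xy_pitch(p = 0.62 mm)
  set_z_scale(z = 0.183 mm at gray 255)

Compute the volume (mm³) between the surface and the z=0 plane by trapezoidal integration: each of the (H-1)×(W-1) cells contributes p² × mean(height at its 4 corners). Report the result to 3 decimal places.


1.913

height_mm = gray/255 × 0.183; cell vol = 0.62² × mean(4 corners)
unit = 0.62² × 0.183 / (4×255) = 6.89659e-05 mm³ per gray-sum
row 0: Σ corner-gray over 7 cells = 3146  → 0.2170
row 1: Σ corner-gray over 7 cells = 4397  → 0.3032
row 2: Σ corner-gray over 7 cells = 4850  → 0.3345
row 3: Σ corner-gray over 7 cells = 4446  → 0.3066
row 4: Σ corner-gray over 7 cells = 3427  → 0.2363
row 5: Σ corner-gray over 7 cells = 3533  → 0.2437
row 6: Σ corner-gray over 7 cells = 3941  → 0.2718
Σ rows: total corner-gray = 27740  → 1.9131 mm³


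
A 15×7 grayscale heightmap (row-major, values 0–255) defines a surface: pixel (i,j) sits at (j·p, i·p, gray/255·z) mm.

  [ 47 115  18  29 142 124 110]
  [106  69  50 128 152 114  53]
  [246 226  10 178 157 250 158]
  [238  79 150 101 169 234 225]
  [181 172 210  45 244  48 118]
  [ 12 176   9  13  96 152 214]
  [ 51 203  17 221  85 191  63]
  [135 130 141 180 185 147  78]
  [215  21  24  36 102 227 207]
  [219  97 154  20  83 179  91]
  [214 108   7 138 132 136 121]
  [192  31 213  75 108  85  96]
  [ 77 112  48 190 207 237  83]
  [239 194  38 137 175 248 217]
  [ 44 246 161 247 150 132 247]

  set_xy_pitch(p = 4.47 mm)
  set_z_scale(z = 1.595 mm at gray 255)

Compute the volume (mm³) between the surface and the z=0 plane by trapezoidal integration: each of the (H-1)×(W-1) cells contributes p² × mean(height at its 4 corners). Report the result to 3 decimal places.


height_mm = gray/255 × 1.595; cell vol = 4.47² × mean(4 corners)
unit = 4.47² × 1.595 / (4×255) = 0.0312446 mm³ per gray-sum
row 0: Σ corner-gray over 6 cells = 2198  → 68.6757
row 1: Σ corner-gray over 6 cells = 3231  → 100.9514
row 2: Σ corner-gray over 6 cells = 3975  → 124.1975
row 3: Σ corner-gray over 6 cells = 3666  → 114.5429
row 4: Σ corner-gray over 6 cells = 2855  → 89.2035
row 5: Σ corner-gray over 6 cells = 2666  → 83.2982
row 6: Σ corner-gray over 6 cells = 3327  → 103.9509
row 7: Σ corner-gray over 6 cells = 3021  → 94.3901
row 8: Σ corner-gray over 6 cells = 2618  → 81.7985
row 9: Σ corner-gray over 6 cells = 2753  → 86.0165
row 10: Σ corner-gray over 6 cells = 2689  → 84.0168
row 11: Σ corner-gray over 6 cells = 3060  → 95.6086
row 12: Σ corner-gray over 6 cells = 3788  → 118.3547
row 13: Σ corner-gray over 6 cells = 4203  → 131.3212
Σ rows: total corner-gray = 44050  → 1376.3265 mm³

1376.327


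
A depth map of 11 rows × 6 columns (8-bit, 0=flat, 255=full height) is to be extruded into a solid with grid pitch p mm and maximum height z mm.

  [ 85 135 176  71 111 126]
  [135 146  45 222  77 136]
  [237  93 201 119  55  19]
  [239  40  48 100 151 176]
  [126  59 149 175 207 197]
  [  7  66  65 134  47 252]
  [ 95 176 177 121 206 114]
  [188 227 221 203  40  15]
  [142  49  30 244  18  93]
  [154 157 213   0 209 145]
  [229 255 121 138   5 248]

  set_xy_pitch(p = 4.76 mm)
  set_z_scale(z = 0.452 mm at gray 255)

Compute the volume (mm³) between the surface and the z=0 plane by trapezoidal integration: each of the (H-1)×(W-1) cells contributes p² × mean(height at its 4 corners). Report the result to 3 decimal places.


height_mm = gray/255 × 0.452; cell vol = 4.76² × mean(4 corners)
unit = 4.76² × 0.452 / (4×255) = 0.0100404 mm³ per gray-sum
row 0: Σ corner-gray over 5 cells = 2448  → 24.5790
row 1: Σ corner-gray over 5 cells = 2443  → 24.5288
row 2: Σ corner-gray over 5 cells = 2285  → 22.9424
row 3: Σ corner-gray over 5 cells = 2596  → 26.0649
row 4: Σ corner-gray over 5 cells = 2386  → 23.9565
row 5: Σ corner-gray over 5 cells = 2452  → 24.6191
row 6: Σ corner-gray over 5 cells = 3154  → 31.6675
row 7: Σ corner-gray over 5 cells = 2502  → 25.1211
row 8: Σ corner-gray over 5 cells = 2374  → 23.8360
row 9: Σ corner-gray over 5 cells = 2972  → 29.8401
Σ rows: total corner-gray = 25612  → 257.1554 mm³

257.155


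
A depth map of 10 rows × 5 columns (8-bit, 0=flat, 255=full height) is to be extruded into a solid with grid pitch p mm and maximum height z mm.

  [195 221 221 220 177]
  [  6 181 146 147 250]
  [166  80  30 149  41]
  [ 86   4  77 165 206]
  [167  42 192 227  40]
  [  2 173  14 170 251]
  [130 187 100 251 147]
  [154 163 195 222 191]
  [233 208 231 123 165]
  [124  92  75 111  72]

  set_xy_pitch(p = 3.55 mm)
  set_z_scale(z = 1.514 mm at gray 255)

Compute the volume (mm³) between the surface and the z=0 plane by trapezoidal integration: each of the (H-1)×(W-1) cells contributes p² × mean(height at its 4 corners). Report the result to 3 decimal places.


389.572

height_mm = gray/255 × 1.514; cell vol = 3.55² × mean(4 corners)
unit = 3.55² × 1.514 / (4×255) = 0.0187061 mm³ per gray-sum
row 0: Σ corner-gray over 4 cells = 2900  → 54.2476
row 1: Σ corner-gray over 4 cells = 1929  → 36.0840
row 2: Σ corner-gray over 4 cells = 1509  → 28.2275
row 3: Σ corner-gray over 4 cells = 1913  → 35.7847
row 4: Σ corner-gray over 4 cells = 2096  → 39.2079
row 5: Σ corner-gray over 4 cells = 2320  → 43.3981
row 6: Σ corner-gray over 4 cells = 2858  → 53.4619
row 7: Σ corner-gray over 4 cells = 3027  → 56.6233
row 8: Σ corner-gray over 4 cells = 2274  → 42.5376
Σ rows: total corner-gray = 20826  → 389.5725 mm³


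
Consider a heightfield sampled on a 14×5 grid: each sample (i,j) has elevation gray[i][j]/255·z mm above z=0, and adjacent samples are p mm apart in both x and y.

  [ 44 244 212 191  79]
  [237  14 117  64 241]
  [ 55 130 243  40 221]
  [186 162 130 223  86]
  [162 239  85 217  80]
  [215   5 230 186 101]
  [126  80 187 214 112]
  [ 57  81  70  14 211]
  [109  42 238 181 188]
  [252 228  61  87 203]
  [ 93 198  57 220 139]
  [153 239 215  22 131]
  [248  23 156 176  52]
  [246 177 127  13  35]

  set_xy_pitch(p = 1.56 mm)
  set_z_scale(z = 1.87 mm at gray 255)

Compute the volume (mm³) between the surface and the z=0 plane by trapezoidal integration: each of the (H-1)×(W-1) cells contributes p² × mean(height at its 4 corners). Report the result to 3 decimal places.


130.029

height_mm = gray/255 × 1.87; cell vol = 1.56² × mean(4 corners)
unit = 1.56² × 1.87 / (4×255) = 0.0044616 mm³ per gray-sum
row 0: Σ corner-gray over 4 cells = 2285  → 10.1948
row 1: Σ corner-gray over 4 cells = 1970  → 8.7894
row 2: Σ corner-gray over 4 cells = 2404  → 10.7257
row 3: Σ corner-gray over 4 cells = 2626  → 11.7162
row 4: Σ corner-gray over 4 cells = 2482  → 11.0737
row 5: Σ corner-gray over 4 cells = 2358  → 10.5205
row 6: Σ corner-gray over 4 cells = 1798  → 8.0220
row 7: Σ corner-gray over 4 cells = 1817  → 8.1067
row 8: Σ corner-gray over 4 cells = 2426  → 10.8238
row 9: Σ corner-gray over 4 cells = 2389  → 10.6588
row 10: Σ corner-gray over 4 cells = 2418  → 10.7881
row 11: Σ corner-gray over 4 cells = 2246  → 10.0208
row 12: Σ corner-gray over 4 cells = 1925  → 8.5886
Σ rows: total corner-gray = 29144  → 130.0289 mm³


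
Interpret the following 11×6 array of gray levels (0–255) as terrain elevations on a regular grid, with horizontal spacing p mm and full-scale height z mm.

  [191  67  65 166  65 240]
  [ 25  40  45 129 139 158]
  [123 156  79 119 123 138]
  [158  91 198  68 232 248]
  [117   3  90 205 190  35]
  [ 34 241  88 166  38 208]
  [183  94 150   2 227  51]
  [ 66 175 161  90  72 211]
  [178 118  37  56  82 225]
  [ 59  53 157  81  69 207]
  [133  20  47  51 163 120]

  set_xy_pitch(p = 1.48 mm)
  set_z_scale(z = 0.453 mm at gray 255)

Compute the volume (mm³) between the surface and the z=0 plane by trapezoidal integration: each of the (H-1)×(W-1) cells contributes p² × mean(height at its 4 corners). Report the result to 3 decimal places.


22.448

height_mm = gray/255 × 0.453; cell vol = 1.48² × mean(4 corners)
unit = 1.48² × 0.453 / (4×255) = 0.000972795 mm³ per gray-sum
row 0: Σ corner-gray over 5 cells = 2046  → 1.9903
row 1: Σ corner-gray over 5 cells = 2104  → 2.0468
row 2: Σ corner-gray over 5 cells = 2799  → 2.7229
row 3: Σ corner-gray over 5 cells = 2712  → 2.6382
row 4: Σ corner-gray over 5 cells = 2436  → 2.3697
row 5: Σ corner-gray over 5 cells = 2488  → 2.4203
row 6: Σ corner-gray over 5 cells = 2453  → 2.3863
row 7: Σ corner-gray over 5 cells = 2262  → 2.2005
row 8: Σ corner-gray over 5 cells = 1975  → 1.9213
row 9: Σ corner-gray over 5 cells = 1801  → 1.7520
Σ rows: total corner-gray = 23076  → 22.4482 mm³


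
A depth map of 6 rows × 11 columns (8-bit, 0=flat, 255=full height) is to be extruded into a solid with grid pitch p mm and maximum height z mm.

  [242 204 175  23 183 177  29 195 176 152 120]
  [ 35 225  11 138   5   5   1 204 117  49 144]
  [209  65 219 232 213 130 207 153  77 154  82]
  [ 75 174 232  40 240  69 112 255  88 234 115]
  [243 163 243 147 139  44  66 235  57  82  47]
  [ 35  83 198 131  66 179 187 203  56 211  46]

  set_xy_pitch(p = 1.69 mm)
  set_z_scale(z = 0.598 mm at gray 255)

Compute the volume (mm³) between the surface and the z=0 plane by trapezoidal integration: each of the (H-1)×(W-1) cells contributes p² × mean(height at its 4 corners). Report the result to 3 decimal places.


45.041

height_mm = gray/255 × 0.598; cell vol = 1.69² × mean(4 corners)
unit = 1.69² × 0.598 / (4×255) = 0.00167446 mm³ per gray-sum
row 0: Σ corner-gray over 10 cells = 4679  → 7.8348
row 1: Σ corner-gray over 10 cells = 4880  → 8.1714
row 2: Σ corner-gray over 10 cells = 6269  → 10.4972
row 3: Σ corner-gray over 10 cells = 5720  → 9.5779
row 4: Σ corner-gray over 10 cells = 5351  → 8.9600
Σ rows: total corner-gray = 26899  → 45.0413 mm³


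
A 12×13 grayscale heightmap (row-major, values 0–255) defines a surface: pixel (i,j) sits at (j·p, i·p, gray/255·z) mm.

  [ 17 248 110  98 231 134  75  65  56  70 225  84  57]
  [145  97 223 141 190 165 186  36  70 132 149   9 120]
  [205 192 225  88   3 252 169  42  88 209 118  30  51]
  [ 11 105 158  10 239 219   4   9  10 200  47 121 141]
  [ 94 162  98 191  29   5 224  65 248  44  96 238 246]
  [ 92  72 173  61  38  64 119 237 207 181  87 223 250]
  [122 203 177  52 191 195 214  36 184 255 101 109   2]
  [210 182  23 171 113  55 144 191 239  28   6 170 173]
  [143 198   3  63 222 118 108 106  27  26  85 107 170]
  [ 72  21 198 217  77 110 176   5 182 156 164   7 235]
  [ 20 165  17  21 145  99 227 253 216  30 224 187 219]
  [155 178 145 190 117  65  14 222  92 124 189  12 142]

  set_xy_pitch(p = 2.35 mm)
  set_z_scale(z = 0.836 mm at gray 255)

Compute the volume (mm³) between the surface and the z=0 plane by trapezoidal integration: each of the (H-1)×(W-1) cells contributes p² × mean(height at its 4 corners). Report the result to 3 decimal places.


height_mm = gray/255 × 0.836; cell vol = 2.35² × mean(4 corners)
unit = 2.35² × 0.836 / (4×255) = 0.00452628 mm³ per gray-sum
row 0: Σ corner-gray over 12 cells = 5927  → 26.8273
row 1: Σ corner-gray over 12 cells = 6149  → 27.8321
row 2: Σ corner-gray over 12 cells = 5484  → 24.8221
row 3: Σ corner-gray over 12 cells = 5536  → 25.0575
row 4: Σ corner-gray over 12 cells = 6406  → 28.9954
row 5: Σ corner-gray over 12 cells = 6824  → 30.8874
row 6: Σ corner-gray over 12 cells = 6585  → 29.8056
row 7: Σ corner-gray over 12 cells = 5466  → 24.7407
row 8: Σ corner-gray over 12 cells = 5372  → 24.3152
row 9: Σ corner-gray over 12 cells = 6340  → 28.6966
row 10: Σ corner-gray over 12 cells = 6400  → 28.9682
Σ rows: total corner-gray = 66489  → 300.9481 mm³

300.948


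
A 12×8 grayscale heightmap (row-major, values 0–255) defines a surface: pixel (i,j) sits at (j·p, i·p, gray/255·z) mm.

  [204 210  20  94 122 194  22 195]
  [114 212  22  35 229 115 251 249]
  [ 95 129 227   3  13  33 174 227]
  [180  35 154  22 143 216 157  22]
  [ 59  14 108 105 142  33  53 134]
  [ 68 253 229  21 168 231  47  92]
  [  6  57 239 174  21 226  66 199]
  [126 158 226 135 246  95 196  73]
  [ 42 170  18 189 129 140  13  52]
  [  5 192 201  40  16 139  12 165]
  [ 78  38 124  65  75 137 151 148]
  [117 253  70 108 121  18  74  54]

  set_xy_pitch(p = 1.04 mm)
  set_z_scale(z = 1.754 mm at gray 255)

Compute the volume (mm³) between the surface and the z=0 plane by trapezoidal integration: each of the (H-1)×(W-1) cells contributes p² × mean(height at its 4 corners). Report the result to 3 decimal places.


height_mm = gray/255 × 1.754; cell vol = 1.04² × mean(4 corners)
unit = 1.04² × 1.754 / (4×255) = 0.00185993 mm³ per gray-sum
row 0: Σ corner-gray over 7 cells = 3814  → 7.0938
row 1: Σ corner-gray over 7 cells = 3571  → 6.6418
row 2: Σ corner-gray over 7 cells = 3136  → 5.8327
row 3: Σ corner-gray over 7 cells = 2759  → 5.1315
row 4: Σ corner-gray over 7 cells = 3161  → 5.8792
row 5: Σ corner-gray over 7 cells = 3829  → 7.1217
row 6: Σ corner-gray over 7 cells = 4082  → 7.5922
row 7: Σ corner-gray over 7 cells = 3723  → 6.9245
row 8: Σ corner-gray over 7 cells = 2782  → 5.1743
row 9: Σ corner-gray over 7 cells = 2776  → 5.1632
row 10: Σ corner-gray over 7 cells = 2865  → 5.3287
Σ rows: total corner-gray = 36498  → 67.8836 mm³

67.884


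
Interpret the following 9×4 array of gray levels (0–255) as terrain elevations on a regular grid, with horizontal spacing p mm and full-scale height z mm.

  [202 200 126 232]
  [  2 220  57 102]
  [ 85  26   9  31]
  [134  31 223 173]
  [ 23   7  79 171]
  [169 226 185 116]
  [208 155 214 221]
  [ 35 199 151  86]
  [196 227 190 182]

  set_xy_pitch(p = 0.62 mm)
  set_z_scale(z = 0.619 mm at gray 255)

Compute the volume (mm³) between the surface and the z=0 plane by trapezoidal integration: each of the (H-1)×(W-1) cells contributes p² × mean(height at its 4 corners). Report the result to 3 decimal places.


2.925

height_mm = gray/255 × 0.619; cell vol = 0.62² × mean(4 corners)
unit = 0.62² × 0.619 / (4×255) = 0.000233278 mm³ per gray-sum
row 0: Σ corner-gray over 3 cells = 1744  → 0.4068
row 1: Σ corner-gray over 3 cells = 844  → 0.1969
row 2: Σ corner-gray over 3 cells = 1001  → 0.2335
row 3: Σ corner-gray over 3 cells = 1181  → 0.2755
row 4: Σ corner-gray over 3 cells = 1473  → 0.3436
row 5: Σ corner-gray over 3 cells = 2274  → 0.5305
row 6: Σ corner-gray over 3 cells = 1988  → 0.4638
row 7: Σ corner-gray over 3 cells = 2033  → 0.4743
Σ rows: total corner-gray = 12538  → 2.9248 mm³


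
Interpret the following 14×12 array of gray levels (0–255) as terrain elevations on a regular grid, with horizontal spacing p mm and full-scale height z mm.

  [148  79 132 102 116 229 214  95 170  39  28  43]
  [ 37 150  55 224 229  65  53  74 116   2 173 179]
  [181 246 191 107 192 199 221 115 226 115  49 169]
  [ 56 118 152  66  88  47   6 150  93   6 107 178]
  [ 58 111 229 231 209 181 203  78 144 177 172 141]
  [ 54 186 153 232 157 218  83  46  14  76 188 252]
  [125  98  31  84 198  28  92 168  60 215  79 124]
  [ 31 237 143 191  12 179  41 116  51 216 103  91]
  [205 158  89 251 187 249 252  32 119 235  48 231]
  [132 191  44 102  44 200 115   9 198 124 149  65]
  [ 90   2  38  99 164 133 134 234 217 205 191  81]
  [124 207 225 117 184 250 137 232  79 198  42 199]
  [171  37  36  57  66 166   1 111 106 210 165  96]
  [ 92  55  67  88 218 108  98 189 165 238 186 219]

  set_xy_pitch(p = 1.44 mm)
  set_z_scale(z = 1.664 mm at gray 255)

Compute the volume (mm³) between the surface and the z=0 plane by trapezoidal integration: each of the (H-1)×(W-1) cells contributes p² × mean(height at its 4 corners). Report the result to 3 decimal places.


255.369

height_mm = gray/255 × 1.664; cell vol = 1.44² × mean(4 corners)
unit = 1.44² × 1.664 / (4×255) = 0.00338281 mm³ per gray-sum
row 0: Σ corner-gray over 11 cells = 5097  → 17.2422
row 1: Σ corner-gray over 11 cells = 6170  → 20.8720
row 2: Σ corner-gray over 11 cells = 5572  → 18.8490
row 3: Σ corner-gray over 11 cells = 5569  → 18.8389
row 4: Σ corner-gray over 11 cells = 6681  → 22.6006
row 5: Σ corner-gray over 11 cells = 5367  → 18.1556
row 6: Σ corner-gray over 11 cells = 5055  → 17.1001
row 7: Σ corner-gray over 11 cells = 6376  → 21.5688
row 8: Σ corner-gray over 11 cells = 6225  → 21.0580
row 9: Σ corner-gray over 11 cells = 5554  → 18.7881
row 10: Σ corner-gray over 11 cells = 6670  → 22.5634
row 11: Σ corner-gray over 11 cells = 5842  → 19.7624
row 12: Σ corner-gray over 11 cells = 5312  → 17.9695
Σ rows: total corner-gray = 75490  → 255.3686 mm³


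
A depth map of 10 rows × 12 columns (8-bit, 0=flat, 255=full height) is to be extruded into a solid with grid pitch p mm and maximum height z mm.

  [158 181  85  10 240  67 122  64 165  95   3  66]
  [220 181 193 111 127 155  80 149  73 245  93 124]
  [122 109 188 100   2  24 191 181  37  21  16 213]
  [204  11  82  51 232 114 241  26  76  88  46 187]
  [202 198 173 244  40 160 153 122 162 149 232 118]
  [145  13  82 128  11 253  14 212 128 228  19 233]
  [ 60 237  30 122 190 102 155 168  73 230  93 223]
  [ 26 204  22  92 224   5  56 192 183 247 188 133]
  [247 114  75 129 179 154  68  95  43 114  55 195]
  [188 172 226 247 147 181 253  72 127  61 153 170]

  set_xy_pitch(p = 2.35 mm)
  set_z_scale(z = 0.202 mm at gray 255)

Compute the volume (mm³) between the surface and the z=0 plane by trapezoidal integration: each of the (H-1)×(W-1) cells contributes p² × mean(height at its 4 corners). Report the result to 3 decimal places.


height_mm = gray/255 × 0.202; cell vol = 2.35² × mean(4 corners)
unit = 2.35² × 0.202 / (4×255) = 0.00109367 mm³ per gray-sum
row 0: Σ corner-gray over 11 cells = 5446  → 5.9561
row 1: Σ corner-gray over 11 cells = 5231  → 5.7210
row 2: Σ corner-gray over 11 cells = 4398  → 4.8100
row 3: Σ corner-gray over 11 cells = 5911  → 6.4647
row 4: Σ corner-gray over 11 cells = 6140  → 6.7151
row 5: Σ corner-gray over 11 cells = 5637  → 6.1650
row 6: Σ corner-gray over 11 cells = 6068  → 6.6364
row 7: Σ corner-gray over 11 cells = 5479  → 5.9922
row 8: Σ corner-gray over 11 cells = 6130  → 6.7042
Σ rows: total corner-gray = 50440  → 55.1648 mm³

55.165


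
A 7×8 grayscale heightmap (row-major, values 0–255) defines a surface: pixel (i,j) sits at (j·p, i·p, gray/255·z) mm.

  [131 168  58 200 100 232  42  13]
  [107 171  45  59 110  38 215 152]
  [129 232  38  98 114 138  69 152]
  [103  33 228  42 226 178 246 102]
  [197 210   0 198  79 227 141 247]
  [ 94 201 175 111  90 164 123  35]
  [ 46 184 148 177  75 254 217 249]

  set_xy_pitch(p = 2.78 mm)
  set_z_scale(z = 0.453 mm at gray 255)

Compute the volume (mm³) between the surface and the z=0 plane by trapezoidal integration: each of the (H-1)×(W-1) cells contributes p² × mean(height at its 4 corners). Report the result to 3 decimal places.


height_mm = gray/255 × 0.453; cell vol = 2.78² × mean(4 corners)
unit = 2.78² × 0.453 / (4×255) = 0.00343232 mm³ per gray-sum
row 0: Σ corner-gray over 7 cells = 3279  → 11.2546
row 1: Σ corner-gray over 7 cells = 3194  → 10.9628
row 2: Σ corner-gray over 7 cells = 3770  → 12.9398
row 3: Σ corner-gray over 7 cells = 4265  → 14.6388
row 4: Σ corner-gray over 7 cells = 4011  → 13.7670
row 5: Σ corner-gray over 7 cells = 4262  → 14.6285
Σ rows: total corner-gray = 22781  → 78.1917 mm³

78.192


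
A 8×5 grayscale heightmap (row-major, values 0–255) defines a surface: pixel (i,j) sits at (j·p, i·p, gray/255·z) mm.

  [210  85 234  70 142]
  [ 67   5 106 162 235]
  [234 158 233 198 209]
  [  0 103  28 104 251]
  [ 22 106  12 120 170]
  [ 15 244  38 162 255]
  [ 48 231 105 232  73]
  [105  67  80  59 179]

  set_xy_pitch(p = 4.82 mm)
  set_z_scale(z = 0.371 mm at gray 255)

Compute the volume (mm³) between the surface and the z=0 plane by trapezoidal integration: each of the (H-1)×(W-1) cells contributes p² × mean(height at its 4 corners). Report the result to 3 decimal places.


height_mm = gray/255 × 0.371; cell vol = 4.82² × mean(4 corners)
unit = 4.82² × 0.371 / (4×255) = 0.00845022 mm³ per gray-sum
row 0: Σ corner-gray over 4 cells = 1978  → 16.7145
row 1: Σ corner-gray over 4 cells = 2469  → 20.8636
row 2: Σ corner-gray over 4 cells = 2342  → 19.7904
row 3: Σ corner-gray over 4 cells = 1389  → 11.7374
row 4: Σ corner-gray over 4 cells = 1826  → 15.4301
row 5: Σ corner-gray over 4 cells = 2415  → 20.4073
row 6: Σ corner-gray over 4 cells = 1953  → 16.5033
Σ rows: total corner-gray = 14372  → 121.4465 mm³

121.447


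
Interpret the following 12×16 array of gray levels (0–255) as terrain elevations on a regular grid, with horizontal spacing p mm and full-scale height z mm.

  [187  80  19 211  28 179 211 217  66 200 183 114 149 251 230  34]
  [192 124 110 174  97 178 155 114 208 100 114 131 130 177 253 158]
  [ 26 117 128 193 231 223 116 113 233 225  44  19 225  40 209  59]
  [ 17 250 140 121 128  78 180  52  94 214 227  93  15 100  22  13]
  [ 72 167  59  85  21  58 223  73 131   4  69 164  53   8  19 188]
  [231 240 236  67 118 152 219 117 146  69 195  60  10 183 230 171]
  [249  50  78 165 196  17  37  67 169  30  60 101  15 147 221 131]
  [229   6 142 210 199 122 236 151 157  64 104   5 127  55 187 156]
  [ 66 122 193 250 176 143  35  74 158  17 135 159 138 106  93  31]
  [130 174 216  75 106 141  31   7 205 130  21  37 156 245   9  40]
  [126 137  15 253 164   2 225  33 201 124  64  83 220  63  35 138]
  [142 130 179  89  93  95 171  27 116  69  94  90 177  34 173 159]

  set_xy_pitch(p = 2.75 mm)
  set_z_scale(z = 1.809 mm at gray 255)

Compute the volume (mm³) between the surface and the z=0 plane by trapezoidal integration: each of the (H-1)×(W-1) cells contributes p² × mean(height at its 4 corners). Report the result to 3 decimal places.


height_mm = gray/255 × 1.809; cell vol = 2.75² × mean(4 corners)
unit = 2.75² × 1.809 / (4×255) = 0.0134123 mm³ per gray-sum
row 0: Σ corner-gray over 15 cells = 8977  → 120.4024
row 1: Σ corner-gray over 15 cells = 8797  → 117.9881
row 2: Σ corner-gray over 15 cells = 7775  → 104.2808
row 3: Σ corner-gray over 15 cells = 5986  → 80.2861
row 4: Σ corner-gray over 15 cells = 7014  → 94.0740
row 5: Σ corner-gray over 15 cells = 7572  → 101.5581
row 6: Σ corner-gray over 15 cells = 7001  → 93.8996
row 7: Σ corner-gray over 15 cells = 7610  → 102.0677
row 8: Σ corner-gray over 15 cells = 6971  → 93.4973
row 9: Σ corner-gray over 15 cells = 6778  → 90.9087
row 10: Σ corner-gray over 15 cells = 6877  → 92.2365
Σ rows: total corner-gray = 81358  → 1091.1992 mm³

1091.199


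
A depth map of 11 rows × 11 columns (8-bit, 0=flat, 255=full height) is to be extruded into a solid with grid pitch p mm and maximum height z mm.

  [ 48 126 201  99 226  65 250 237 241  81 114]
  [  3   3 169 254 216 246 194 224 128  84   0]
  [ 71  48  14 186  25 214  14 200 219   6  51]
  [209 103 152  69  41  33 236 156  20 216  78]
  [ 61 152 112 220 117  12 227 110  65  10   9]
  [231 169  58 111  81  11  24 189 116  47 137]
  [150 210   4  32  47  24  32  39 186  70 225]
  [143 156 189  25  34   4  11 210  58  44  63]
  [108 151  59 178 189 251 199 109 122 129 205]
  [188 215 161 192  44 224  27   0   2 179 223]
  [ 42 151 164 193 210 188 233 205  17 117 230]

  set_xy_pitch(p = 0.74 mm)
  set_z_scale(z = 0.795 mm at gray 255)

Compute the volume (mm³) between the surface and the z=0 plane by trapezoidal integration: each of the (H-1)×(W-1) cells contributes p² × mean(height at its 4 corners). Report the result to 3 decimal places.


20.137

height_mm = gray/255 × 0.795; cell vol = 0.74² × mean(4 corners)
unit = 0.74² × 0.795 / (4×255) = 0.000426806 mm³ per gray-sum
row 0: Σ corner-gray over 10 cells = 6253  → 2.6688
row 1: Σ corner-gray over 10 cells = 5013  → 2.1396
row 2: Σ corner-gray over 10 cells = 4313  → 1.8408
row 3: Σ corner-gray over 10 cells = 4459  → 1.9031
row 4: Σ corner-gray over 10 cells = 4100  → 1.7499
row 5: Σ corner-gray over 10 cells = 3643  → 1.5549
row 6: Σ corner-gray over 10 cells = 3331  → 1.4217
row 7: Σ corner-gray over 10 cells = 4755  → 2.0295
row 8: Σ corner-gray over 10 cells = 5586  → 2.3841
row 9: Σ corner-gray over 10 cells = 5727  → 2.4443
Σ rows: total corner-gray = 47180  → 20.1367 mm³


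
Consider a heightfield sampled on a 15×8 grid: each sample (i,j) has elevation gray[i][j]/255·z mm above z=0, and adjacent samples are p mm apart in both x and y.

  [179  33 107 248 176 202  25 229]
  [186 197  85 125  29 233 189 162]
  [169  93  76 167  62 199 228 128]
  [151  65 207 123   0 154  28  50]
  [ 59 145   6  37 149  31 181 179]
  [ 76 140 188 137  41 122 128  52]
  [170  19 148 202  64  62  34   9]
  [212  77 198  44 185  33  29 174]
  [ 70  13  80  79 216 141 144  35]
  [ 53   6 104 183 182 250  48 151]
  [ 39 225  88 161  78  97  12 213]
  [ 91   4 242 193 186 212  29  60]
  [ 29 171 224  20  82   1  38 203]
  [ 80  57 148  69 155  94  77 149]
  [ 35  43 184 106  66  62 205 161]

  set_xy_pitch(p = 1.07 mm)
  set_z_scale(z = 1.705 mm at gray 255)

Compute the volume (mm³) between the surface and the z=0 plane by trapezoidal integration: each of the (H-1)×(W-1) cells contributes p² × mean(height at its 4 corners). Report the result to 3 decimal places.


85.152

height_mm = gray/255 × 1.705; cell vol = 1.07² × mean(4 corners)
unit = 1.07² × 1.705 / (4×255) = 0.00191378 mm³ per gray-sum
row 0: Σ corner-gray over 7 cells = 4054  → 7.7585
row 1: Σ corner-gray over 7 cells = 4011  → 7.6762
row 2: Σ corner-gray over 7 cells = 3302  → 6.3193
row 3: Σ corner-gray over 7 cells = 2691  → 5.1500
row 4: Σ corner-gray over 7 cells = 2976  → 5.6954
row 5: Σ corner-gray over 7 cells = 2877  → 5.5059
row 6: Σ corner-gray over 7 cells = 2755  → 5.2725
row 7: Σ corner-gray over 7 cells = 2969  → 5.6820
row 8: Σ corner-gray over 7 cells = 3201  → 6.1260
row 9: Σ corner-gray over 7 cells = 3324  → 6.3614
row 10: Σ corner-gray over 7 cells = 3457  → 6.6159
row 11: Σ corner-gray over 7 cells = 3187  → 6.0992
row 12: Σ corner-gray over 7 cells = 2733  → 5.2304
row 13: Σ corner-gray over 7 cells = 2957  → 5.6590
Σ rows: total corner-gray = 44494  → 85.1517 mm³


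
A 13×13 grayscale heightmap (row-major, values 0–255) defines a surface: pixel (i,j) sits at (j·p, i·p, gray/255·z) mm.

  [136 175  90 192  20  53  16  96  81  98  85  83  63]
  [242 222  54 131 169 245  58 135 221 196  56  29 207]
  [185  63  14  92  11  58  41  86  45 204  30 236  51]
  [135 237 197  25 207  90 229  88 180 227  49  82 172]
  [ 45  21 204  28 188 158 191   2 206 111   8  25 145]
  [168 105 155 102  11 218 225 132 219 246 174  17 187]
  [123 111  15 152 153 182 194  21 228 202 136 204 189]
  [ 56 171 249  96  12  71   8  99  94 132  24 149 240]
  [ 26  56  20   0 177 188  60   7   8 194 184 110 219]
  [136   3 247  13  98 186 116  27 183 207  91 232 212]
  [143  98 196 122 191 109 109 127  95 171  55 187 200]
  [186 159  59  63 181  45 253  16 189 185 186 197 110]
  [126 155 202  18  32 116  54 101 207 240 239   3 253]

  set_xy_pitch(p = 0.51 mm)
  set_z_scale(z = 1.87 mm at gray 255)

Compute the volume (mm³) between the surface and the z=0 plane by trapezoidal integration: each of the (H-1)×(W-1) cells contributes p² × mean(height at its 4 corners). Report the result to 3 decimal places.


height_mm = gray/255 × 1.87; cell vol = 0.51² × mean(4 corners)
unit = 0.51² × 1.87 / (4×255) = 0.00047685 mm³ per gray-sum
row 0: Σ corner-gray over 12 cells = 5658  → 2.6980
row 1: Σ corner-gray over 12 cells = 5477  → 2.6117
row 2: Σ corner-gray over 12 cells = 5525  → 2.6346
row 3: Σ corner-gray over 12 cells = 6003  → 2.8625
row 4: Σ corner-gray over 12 cells = 6037  → 2.8787
row 5: Σ corner-gray over 12 cells = 7071  → 3.3718
row 6: Σ corner-gray over 12 cells = 6014  → 2.8678
row 7: Σ corner-gray over 12 cells = 4759  → 2.2693
row 8: Σ corner-gray over 12 cells = 5407  → 2.5783
row 9: Σ corner-gray over 12 cells = 6417  → 3.0599
row 10: Σ corner-gray over 12 cells = 6625  → 3.1591
row 11: Σ corner-gray over 12 cells = 6475  → 3.0876
Σ rows: total corner-gray = 71468  → 34.0795 mm³

34.080


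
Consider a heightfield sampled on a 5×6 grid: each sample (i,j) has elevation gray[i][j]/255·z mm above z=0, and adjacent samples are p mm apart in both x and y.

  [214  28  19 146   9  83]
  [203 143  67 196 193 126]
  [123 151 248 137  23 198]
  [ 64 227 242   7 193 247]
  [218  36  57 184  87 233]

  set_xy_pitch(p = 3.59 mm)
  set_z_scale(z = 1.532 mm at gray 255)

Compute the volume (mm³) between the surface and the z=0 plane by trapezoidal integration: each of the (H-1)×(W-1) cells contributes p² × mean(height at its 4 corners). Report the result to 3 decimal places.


215.061

height_mm = gray/255 × 1.532; cell vol = 3.59² × mean(4 corners)
unit = 3.59² × 1.532 / (4×255) = 0.0193574 mm³ per gray-sum
row 0: Σ corner-gray over 5 cells = 2228  → 43.1283
row 1: Σ corner-gray over 5 cells = 2966  → 57.4141
row 2: Σ corner-gray over 5 cells = 3088  → 59.7757
row 3: Σ corner-gray over 5 cells = 2828  → 54.7428
Σ rows: total corner-gray = 11110  → 215.0609 mm³


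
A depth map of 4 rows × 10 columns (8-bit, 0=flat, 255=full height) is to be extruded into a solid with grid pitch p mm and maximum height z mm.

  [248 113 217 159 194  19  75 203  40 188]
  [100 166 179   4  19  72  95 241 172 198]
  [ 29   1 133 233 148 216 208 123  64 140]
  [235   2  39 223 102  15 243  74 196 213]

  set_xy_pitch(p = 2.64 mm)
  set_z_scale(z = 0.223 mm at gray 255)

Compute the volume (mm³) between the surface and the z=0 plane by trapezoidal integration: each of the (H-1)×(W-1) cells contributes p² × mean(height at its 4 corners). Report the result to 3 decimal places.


21.244

height_mm = gray/255 × 0.223; cell vol = 2.64² × mean(4 corners)
unit = 2.64² × 0.223 / (4×255) = 0.00152375 mm³ per gray-sum
row 0: Σ corner-gray over 9 cells = 4670  → 7.1159
row 1: Σ corner-gray over 9 cells = 4615  → 7.0321
row 2: Σ corner-gray over 9 cells = 4657  → 7.0961
Σ rows: total corner-gray = 13942  → 21.2441 mm³


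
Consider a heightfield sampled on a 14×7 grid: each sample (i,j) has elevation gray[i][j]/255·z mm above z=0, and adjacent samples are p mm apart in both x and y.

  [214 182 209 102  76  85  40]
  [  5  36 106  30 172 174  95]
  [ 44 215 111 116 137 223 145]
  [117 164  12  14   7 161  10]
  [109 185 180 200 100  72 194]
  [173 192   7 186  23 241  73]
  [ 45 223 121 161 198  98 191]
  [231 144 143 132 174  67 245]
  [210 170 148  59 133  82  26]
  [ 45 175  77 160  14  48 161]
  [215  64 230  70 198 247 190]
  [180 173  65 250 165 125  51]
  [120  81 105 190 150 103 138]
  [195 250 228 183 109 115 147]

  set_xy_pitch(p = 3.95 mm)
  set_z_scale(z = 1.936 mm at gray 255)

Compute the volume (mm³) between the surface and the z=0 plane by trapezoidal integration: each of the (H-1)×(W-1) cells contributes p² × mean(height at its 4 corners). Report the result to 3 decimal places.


1212.048

height_mm = gray/255 × 1.936; cell vol = 3.95² × mean(4 corners)
unit = 3.95² × 1.936 / (4×255) = 0.0296142 mm³ per gray-sum
row 0: Σ corner-gray over 6 cells = 2698  → 79.8990
row 1: Σ corner-gray over 6 cells = 2929  → 86.7399
row 2: Σ corner-gray over 6 cells = 2636  → 78.0629
row 3: Σ corner-gray over 6 cells = 2620  → 77.5891
row 4: Σ corner-gray over 6 cells = 3321  → 98.3486
row 5: Σ corner-gray over 6 cells = 3382  → 100.1551
row 6: Σ corner-gray over 6 cells = 3634  → 107.6178
row 7: Σ corner-gray over 6 cells = 3216  → 95.2391
row 8: Σ corner-gray over 6 cells = 2574  → 76.2268
row 9: Σ corner-gray over 6 cells = 3177  → 94.0842
row 10: Σ corner-gray over 6 cells = 3810  → 112.8299
row 11: Σ corner-gray over 6 cells = 3303  → 97.8156
row 12: Σ corner-gray over 6 cells = 3628  → 107.4402
Σ rows: total corner-gray = 40928  → 1212.0482 mm³


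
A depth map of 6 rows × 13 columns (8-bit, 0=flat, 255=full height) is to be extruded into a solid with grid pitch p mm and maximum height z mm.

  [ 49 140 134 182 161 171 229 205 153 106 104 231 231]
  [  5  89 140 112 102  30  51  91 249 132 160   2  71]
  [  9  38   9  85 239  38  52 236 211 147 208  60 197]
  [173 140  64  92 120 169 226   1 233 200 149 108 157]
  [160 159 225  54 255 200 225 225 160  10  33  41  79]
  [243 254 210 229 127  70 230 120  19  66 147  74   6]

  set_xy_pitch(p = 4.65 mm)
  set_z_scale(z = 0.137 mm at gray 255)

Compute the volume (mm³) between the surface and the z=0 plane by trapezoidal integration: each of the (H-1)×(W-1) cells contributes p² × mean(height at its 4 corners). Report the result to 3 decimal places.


height_mm = gray/255 × 0.137; cell vol = 4.65² × mean(4 corners)
unit = 4.65² × 0.137 / (4×255) = 0.0029042 mm³ per gray-sum
row 0: Σ corner-gray over 12 cells = 6304  → 18.3081
row 1: Σ corner-gray over 12 cells = 5244  → 15.2296
row 2: Σ corner-gray over 12 cells = 6186  → 17.9654
row 3: Σ corner-gray over 12 cells = 6747  → 19.5946
row 4: Σ corner-gray over 12 cells = 6754  → 19.6150
Σ rows: total corner-gray = 31235  → 90.7126 mm³

90.713


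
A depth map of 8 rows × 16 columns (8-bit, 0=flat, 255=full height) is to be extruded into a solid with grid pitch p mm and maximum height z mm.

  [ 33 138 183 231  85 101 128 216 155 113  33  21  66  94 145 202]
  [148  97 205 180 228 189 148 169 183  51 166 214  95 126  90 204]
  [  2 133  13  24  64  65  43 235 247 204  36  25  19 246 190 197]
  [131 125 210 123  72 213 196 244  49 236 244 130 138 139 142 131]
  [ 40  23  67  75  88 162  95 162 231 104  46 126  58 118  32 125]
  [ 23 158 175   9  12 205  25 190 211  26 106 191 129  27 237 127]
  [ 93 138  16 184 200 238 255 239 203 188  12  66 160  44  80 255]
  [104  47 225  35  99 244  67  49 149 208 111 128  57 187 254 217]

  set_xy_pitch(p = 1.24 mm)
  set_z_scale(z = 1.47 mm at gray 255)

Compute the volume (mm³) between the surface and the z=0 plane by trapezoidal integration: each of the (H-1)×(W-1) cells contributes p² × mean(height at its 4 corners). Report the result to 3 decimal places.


height_mm = gray/255 × 1.47; cell vol = 1.24² × mean(4 corners)
unit = 1.24² × 1.47 / (4×255) = 0.00221595 mm³ per gray-sum
row 0: Σ corner-gray over 15 cells = 8287  → 18.3636
row 1: Σ corner-gray over 15 cells = 7921  → 17.5526
row 2: Σ corner-gray over 15 cells = 8071  → 17.8850
row 3: Σ corner-gray over 15 cells = 7723  → 17.1138
row 4: Σ corner-gray over 15 cells = 6491  → 14.3838
row 5: Σ corner-gray over 15 cells = 7946  → 17.6080
row 6: Σ corner-gray over 15 cells = 8435  → 18.6916
Σ rows: total corner-gray = 54874  → 121.5982 mm³

121.598


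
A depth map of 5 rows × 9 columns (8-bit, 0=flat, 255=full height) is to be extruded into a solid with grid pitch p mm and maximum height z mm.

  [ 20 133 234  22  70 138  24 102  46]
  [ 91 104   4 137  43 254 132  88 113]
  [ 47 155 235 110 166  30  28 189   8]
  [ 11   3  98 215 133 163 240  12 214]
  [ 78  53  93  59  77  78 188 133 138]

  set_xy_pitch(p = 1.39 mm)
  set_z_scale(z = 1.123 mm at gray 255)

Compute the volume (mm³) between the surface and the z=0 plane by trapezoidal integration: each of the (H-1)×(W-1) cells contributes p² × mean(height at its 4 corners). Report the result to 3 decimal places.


height_mm = gray/255 × 1.123; cell vol = 1.39² × mean(4 corners)
unit = 1.39² × 1.123 / (4×255) = 0.0021272 mm³ per gray-sum
row 0: Σ corner-gray over 8 cells = 3240  → 6.8921
row 1: Σ corner-gray over 8 cells = 3609  → 7.6771
row 2: Σ corner-gray over 8 cells = 3834  → 8.1557
row 3: Σ corner-gray over 8 cells = 3531  → 7.5112
Σ rows: total corner-gray = 14214  → 30.2361 mm³

30.236


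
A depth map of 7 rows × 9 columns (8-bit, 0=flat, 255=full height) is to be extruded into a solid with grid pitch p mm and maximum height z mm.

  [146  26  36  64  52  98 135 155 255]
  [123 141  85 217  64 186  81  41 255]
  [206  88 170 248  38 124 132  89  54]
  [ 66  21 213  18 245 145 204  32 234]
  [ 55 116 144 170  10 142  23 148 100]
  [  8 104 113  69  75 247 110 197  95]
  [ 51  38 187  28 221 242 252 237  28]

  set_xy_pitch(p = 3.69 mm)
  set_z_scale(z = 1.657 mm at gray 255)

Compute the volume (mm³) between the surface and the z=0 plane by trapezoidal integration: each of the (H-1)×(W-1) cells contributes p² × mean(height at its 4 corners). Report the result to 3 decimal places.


517.906

height_mm = gray/255 × 1.657; cell vol = 3.69² × mean(4 corners)
unit = 3.69² × 1.657 / (4×255) = 0.0221195 mm³ per gray-sum
row 0: Σ corner-gray over 8 cells = 3541  → 78.3251
row 1: Σ corner-gray over 8 cells = 4046  → 89.4954
row 2: Σ corner-gray over 8 cells = 4094  → 90.5572
row 3: Σ corner-gray over 8 cells = 3717  → 82.2181
row 4: Σ corner-gray over 8 cells = 3594  → 79.4974
row 5: Σ corner-gray over 8 cells = 4422  → 97.8124
Σ rows: total corner-gray = 23414  → 517.9057 mm³


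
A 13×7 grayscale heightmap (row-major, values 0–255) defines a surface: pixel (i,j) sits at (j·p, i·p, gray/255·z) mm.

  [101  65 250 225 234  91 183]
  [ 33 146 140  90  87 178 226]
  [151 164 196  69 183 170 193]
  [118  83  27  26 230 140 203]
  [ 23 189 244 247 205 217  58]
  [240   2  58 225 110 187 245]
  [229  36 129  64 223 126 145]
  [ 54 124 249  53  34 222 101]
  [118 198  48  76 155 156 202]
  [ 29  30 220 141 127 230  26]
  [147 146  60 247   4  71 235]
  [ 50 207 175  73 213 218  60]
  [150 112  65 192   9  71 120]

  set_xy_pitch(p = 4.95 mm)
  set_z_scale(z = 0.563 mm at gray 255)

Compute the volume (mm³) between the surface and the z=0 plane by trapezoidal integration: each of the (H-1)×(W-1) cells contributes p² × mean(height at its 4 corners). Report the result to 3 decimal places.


535.919

height_mm = gray/255 × 0.563; cell vol = 4.95² × mean(4 corners)
unit = 4.95² × 0.563 / (4×255) = 0.0135244 mm³ per gray-sum
row 0: Σ corner-gray over 6 cells = 3555  → 48.0793
row 1: Σ corner-gray over 6 cells = 3449  → 46.6457
row 2: Σ corner-gray over 6 cells = 3241  → 43.8326
row 3: Σ corner-gray over 6 cells = 3618  → 48.9313
row 4: Σ corner-gray over 6 cells = 3934  → 53.2051
row 5: Σ corner-gray over 6 cells = 3179  → 42.9941
row 6: Σ corner-gray over 6 cells = 3049  → 41.2360
row 7: Σ corner-gray over 6 cells = 3105  → 41.9933
row 8: Σ corner-gray over 6 cells = 3137  → 42.4261
row 9: Σ corner-gray over 6 cells = 2989  → 40.4245
row 10: Σ corner-gray over 6 cells = 3320  → 44.9011
row 11: Σ corner-gray over 6 cells = 3050  → 41.2495
Σ rows: total corner-gray = 39626  → 535.9186 mm³


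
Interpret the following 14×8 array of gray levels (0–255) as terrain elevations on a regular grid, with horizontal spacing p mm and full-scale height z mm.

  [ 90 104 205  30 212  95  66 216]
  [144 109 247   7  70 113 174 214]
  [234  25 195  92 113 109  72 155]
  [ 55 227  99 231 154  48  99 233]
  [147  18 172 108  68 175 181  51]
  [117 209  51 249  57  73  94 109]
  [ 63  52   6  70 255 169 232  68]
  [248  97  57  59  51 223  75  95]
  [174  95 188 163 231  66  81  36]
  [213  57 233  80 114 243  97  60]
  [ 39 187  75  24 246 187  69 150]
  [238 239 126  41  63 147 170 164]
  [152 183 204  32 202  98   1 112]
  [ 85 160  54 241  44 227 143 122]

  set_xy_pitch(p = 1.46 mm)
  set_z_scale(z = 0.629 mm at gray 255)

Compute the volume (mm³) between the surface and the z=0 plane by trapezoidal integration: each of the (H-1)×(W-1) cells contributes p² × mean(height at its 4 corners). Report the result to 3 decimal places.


60.368

height_mm = gray/255 × 0.629; cell vol = 1.46² × mean(4 corners)
unit = 1.46² × 0.629 / (4×255) = 0.00131449 mm³ per gray-sum
row 0: Σ corner-gray over 7 cells = 3528  → 4.6375
row 1: Σ corner-gray over 7 cells = 3399  → 4.4679
row 2: Σ corner-gray over 7 cells = 3605  → 4.7387
row 3: Σ corner-gray over 7 cells = 3646  → 4.7926
row 4: Σ corner-gray over 7 cells = 3334  → 4.3825
row 5: Σ corner-gray over 7 cells = 3391  → 4.4574
row 6: Σ corner-gray over 7 cells = 3166  → 4.1617
row 7: Σ corner-gray over 7 cells = 3325  → 4.3707
row 8: Σ corner-gray over 7 cells = 3779  → 4.9674
row 9: Σ corner-gray over 7 cells = 3686  → 4.8452
row 10: Σ corner-gray over 7 cells = 3739  → 4.9149
row 11: Σ corner-gray over 7 cells = 3678  → 4.8347
row 12: Σ corner-gray over 7 cells = 3649  → 4.7966
Σ rows: total corner-gray = 45925  → 60.3678 mm³
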